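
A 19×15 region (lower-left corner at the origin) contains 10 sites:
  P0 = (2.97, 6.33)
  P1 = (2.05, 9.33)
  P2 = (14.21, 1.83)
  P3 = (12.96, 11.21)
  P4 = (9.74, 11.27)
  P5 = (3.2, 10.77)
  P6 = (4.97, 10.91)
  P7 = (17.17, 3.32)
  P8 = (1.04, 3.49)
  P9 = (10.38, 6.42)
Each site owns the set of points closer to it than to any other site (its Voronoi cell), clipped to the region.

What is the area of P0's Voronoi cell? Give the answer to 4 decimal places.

1. box [0,19]×[0,15]: [(0, 0) (19, 0) (19, 15) (0, 15)]
2. ⊥bis P0·P1 via (2.51,7.83): [(0, 7.0603) (0, 0) (19, 0) (19, 12.8869)]  |A|=189.4984
3. ⊥bis P0·P2 via (8.59,4.08): [(11.1524, 10.4803) (0, 7.0603) (0, 0) (6.9565, 0)]  |A|=75.823
4. ⊥bis P0·P3 via (7.965,8.77): [(9.3404, 5.9544) (7.6536, 9.4074) (0, 7.0603) (0, 0) (6.9565, 0)]  |A|=68.8774
5. ⊥bis P0·P4 via (6.355,8.8): [(9.0184, 5.15) (6.2303, 8.9709) (0, 7.0603) (0, 0) (6.9565, 0)]  |A|=64.3153
6. ⊥bis P0·P5 via (3.085,8.55): [(9.0184, 5.15) (6.673, 8.3641) (4.6016, 8.4714) (0, 7.0603) (0, 0) (6.9565, 0)]  |A|=63.7106
7. ⊥bis P0·P6 via (3.97,8.62): [(9.0184, 5.15) (7.6631, 7.0073) (4.4304, 8.4189) (0, 7.0603) (0, 0) (6.9565, 0)]  |A|=62.1528
8. ⊥bis P0·P7 via (10.07,4.825): [(9.0184, 5.15) (7.6631, 7.0073) (4.4304, 8.4189) (0, 7.0603) (0, 0) (6.9565, 0)]  |A|=62.1528
9. ⊥bis P0·P8 via (2.005,4.91): [(7.4428, 1.2146) (9.0184, 5.15) (7.6631, 7.0073) (4.4304, 8.4189) (0, 7.0603) (0, 6.2726)]  |A|=34.5854
10. ⊥bis P0·P9 via (6.675,6.375): [(6.7318, 1.6978) (6.662, 7.4444) (4.4304, 8.4189) (0, 7.0603) (0, 6.2726)]  |A|=25.4817
11. canonical 5-gon: [(6.7318, 1.6978) (6.662, 7.4444) (4.4304, 8.4189) (0, 7.0603) (0, 6.2726)]
12. shoelace: 25.4817

Area of P0's cell: 25.4817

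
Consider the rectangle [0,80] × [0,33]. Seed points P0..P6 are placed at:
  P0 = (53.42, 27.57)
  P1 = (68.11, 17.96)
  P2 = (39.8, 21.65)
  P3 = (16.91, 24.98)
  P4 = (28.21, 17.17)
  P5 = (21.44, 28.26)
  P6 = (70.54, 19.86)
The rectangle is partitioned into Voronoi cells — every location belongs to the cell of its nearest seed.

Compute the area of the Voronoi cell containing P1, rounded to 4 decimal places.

Area of P1's cell: 469.3891

1. box [0,80]×[0,33]: [(0, 0) (80, 0) (80, 33) (0, 33)]
2. ⊥bis P1·P0 via (60.765,22.765): [(45.8724, 0) (80, 0) (80, 33) (67.4606, 33)]  |A|=770.0048
3. ⊥bis P1·P2 via (53.955,19.805): [(52.7424, 10.5014) (51.3736, 0) (80, 0) (80, 33) (67.4606, 33)]  |A|=741.1199
4. ⊥bis P1·P3 via (42.51,21.47): [(52.7424, 10.5014) (51.3736, 0) (80, 0) (80, 33) (67.4606, 33)]  |A|=741.1199
5. ⊥bis P1·P4 via (48.16,17.565): [(52.7424, 10.5014) (51.3736, 0) (80, 0) (80, 33) (67.4606, 33)]  |A|=741.1199
6. ⊥bis P1·P5 via (44.775,23.11): [(52.7424, 10.5014) (51.3736, 0) (80, 0) (80, 33) (67.4606, 33)]  |A|=741.1199
7. ⊥bis P1·P6 via (69.325,18.91): [(63.2913, 26.6268) (52.7424, 10.5014) (51.3736, 0) (80, 0) (80, 5.2572)]  |A|=469.3891
8. canonical 5-gon: [(63.2913, 26.6268) (52.7424, 10.5014) (51.3736, 0) (80, 0) (80, 5.2572)]
9. shoelace: 469.3891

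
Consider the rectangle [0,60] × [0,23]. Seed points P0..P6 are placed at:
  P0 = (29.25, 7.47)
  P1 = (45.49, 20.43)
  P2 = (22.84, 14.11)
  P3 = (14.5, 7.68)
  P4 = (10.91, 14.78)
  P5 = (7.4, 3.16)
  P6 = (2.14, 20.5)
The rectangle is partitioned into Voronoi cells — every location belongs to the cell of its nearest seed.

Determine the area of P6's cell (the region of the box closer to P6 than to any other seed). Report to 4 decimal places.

Area of P6's cell: 73.9135

1. box [0,60]×[0,23]: [(0, 0) (60, 0) (60, 23) (0, 23)]
2. ⊥bis P6·P0 via (15.695,13.985): [(0, 0) (8.9733, 0) (20.0279, 23) (0, 23)]  |A|=333.5143
3. ⊥bis P6·P1 via (23.815,20.465): [(0, 0) (8.9733, 0) (20.0279, 23) (0, 23)]  |A|=333.5143
4. ⊥bis P6·P2 via (12.49,17.305): [(0, 0) (7.148, 0) (14.248, 23) (0, 23)]  |A|=246.0545
5. ⊥bis P6·P3 via (8.32,14.09): [(0, 6.0685) (12.844, 18.4516) (14.248, 23) (0, 23)]  |A|=141.1362
6. ⊥bis P6·P4 via (6.525,17.64): [(0, 7.6358) (10.0209, 23) (0, 23)]  |A|=76.9819
7. ⊥bis P6·P5 via (4.77,11.83): [(0, 10.383) (2.2338, 11.0607) (10.0209, 23) (0, 23)]  |A|=73.9135
8. canonical 4-gon: [(0, 10.383) (2.2338, 11.0607) (10.0209, 23) (0, 23)]
9. shoelace: 73.9135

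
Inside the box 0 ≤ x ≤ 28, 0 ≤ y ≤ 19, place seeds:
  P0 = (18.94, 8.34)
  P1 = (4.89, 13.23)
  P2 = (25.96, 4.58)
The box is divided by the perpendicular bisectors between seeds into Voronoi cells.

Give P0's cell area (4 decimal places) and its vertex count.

1. box [0,28]×[0,19]: [(0, 0) (28, 0) (28, 19) (0, 19)]
2. ⊥bis P0·P1 via (11.915,10.785): [(8.1614, 0) (28, 0) (28, 19) (14.7742, 19)]  |A|=314.1125
3. ⊥bis P0·P2 via (22.45,6.46): [(8.1614, 0) (18.9899, 0) (28, 16.822) (28, 19) (14.7742, 19)]  |A|=238.329
4. canonical 5-gon: [(8.1614, 0) (18.9899, 0) (28, 16.822) (28, 19) (14.7742, 19)]
5. shoelace: 238.329

Area of P0's cell: 238.3290 (5 vertices)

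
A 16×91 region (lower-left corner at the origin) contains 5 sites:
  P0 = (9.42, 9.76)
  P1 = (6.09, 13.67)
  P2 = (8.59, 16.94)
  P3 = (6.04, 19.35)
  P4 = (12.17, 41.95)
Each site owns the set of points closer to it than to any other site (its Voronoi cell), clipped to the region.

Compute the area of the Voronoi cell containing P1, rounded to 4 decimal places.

1. box [0,16]×[0,91]: [(0, 0) (16, 0) (16, 91) (0, 91)]
2. ⊥bis P1·P0 via (7.755,11.715): [(0, 5.1104) (16, 18.737) (16, 91) (0, 91)]  |A|=1265.2215
3. ⊥bis P1·P2 via (7.34,15.305): [(0, 20.9166) (0, 5.1104) (9.78, 13.4396)]  |A|=77.2923
4. ⊥bis P1·P3 via (6.065,16.51): [(5.7673, 16.5074) (0, 16.4566) (0, 5.1104) (9.78, 13.4396)]  |A|=64.4313
5. ⊥bis P1·P4 via (9.13,27.81): [(5.7673, 16.5074) (0, 16.4566) (0, 5.1104) (9.78, 13.4396)]  |A|=64.4313
6. canonical 4-gon: [(5.7673, 16.5074) (0, 16.4566) (0, 5.1104) (9.78, 13.4396)]
7. shoelace: 64.4313

Area of P1's cell: 64.4313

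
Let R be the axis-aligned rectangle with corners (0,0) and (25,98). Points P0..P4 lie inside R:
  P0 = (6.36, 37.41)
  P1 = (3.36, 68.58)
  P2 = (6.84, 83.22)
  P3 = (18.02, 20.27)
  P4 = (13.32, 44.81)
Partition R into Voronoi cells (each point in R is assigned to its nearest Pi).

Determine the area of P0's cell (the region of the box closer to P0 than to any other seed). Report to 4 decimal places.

Area of P0's cell: 274.2701

1. box [0,25]×[0,98]: [(0, 0) (25, 0) (25, 98) (0, 98)]
2. ⊥bis P0·P1 via (4.86,52.995): [(0, 52.5272) (0, 0) (25, 0) (25, 54.9334)]  |A|=1343.2581
3. ⊥bis P0·P2 via (6.6,60.315): [(0, 52.5272) (0, 0) (25, 0) (25, 54.9334)]  |A|=1343.2581
4. ⊥bis P0·P3 via (12.19,28.84): [(0, 52.5272) (0, 20.5474) (25, 37.5544) (25, 54.9334)]  |A|=616.9859
5. ⊥bis P0·P4 via (9.84,41.11): [(0, 50.3649) (0, 20.5474) (18.3966, 33.0622)]  |A|=274.2701
6. canonical 3-gon: [(0, 50.3649) (0, 20.5474) (18.3966, 33.0622)]
7. shoelace: 274.2701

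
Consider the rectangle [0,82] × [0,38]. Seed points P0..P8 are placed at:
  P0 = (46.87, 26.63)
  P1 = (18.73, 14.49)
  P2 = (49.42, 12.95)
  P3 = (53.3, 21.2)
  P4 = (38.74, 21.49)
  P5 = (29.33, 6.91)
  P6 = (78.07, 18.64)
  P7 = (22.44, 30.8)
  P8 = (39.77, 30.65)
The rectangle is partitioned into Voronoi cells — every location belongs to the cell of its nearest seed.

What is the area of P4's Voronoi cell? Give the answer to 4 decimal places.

Area of P4's cell: 184.2056

1. box [0,82]×[0,38]: [(0, 0) (82, 0) (82, 38) (0, 38)]
2. ⊥bis P4·P0 via (42.805,24.06): [(0, 0) (58.0164, 0) (33.9918, 38) (0, 38)]  |A|=1748.1545
3. ⊥bis P4·P1 via (28.735,17.99): [(35.0284, 0) (58.0164, 0) (33.9918, 38) (21.735, 38)]  |A|=669.6508
4. ⊥bis P4·P2 via (44.08,17.22): [(33.5925, 4.1045) (45.783, 19.3497) (33.9918, 38) (21.735, 38)]  |A|=411.2823
5. ⊥bis P4·P3 via (46.02,21.345): [(33.5925, 4.1045) (45.783, 19.3497) (33.9918, 38) (21.735, 38)]  |A|=411.2823
6. ⊥bis P4·P5 via (34.035,14.2): [(28.9019, 17.5129) (39.0678, 10.9518) (45.783, 19.3497) (33.9918, 38) (21.735, 38)]  |A|=358.5157
7. ⊥bis P4·P6 via (58.405,20.065): [(28.9019, 17.5129) (39.0678, 10.9518) (45.783, 19.3497) (33.9918, 38) (21.735, 38)]  |A|=358.5157
8. ⊥bis P4·P7 via (30.59,26.145): [(27.6704, 21.0333) (28.9019, 17.5129) (39.0678, 10.9518) (45.783, 19.3497) (35.7619, 35.2001)]  |A|=230.6705
9. ⊥bis P4·P8 via (39.255,26.07): [(31.0727, 26.9901) (27.6704, 21.0333) (28.9019, 17.5129) (39.0678, 10.9518) (45.783, 19.3497) (41.7087, 25.7941)]  |A|=184.2056
10. canonical 6-gon: [(31.0727, 26.9901) (27.6704, 21.0333) (28.9019, 17.5129) (39.0678, 10.9518) (45.783, 19.3497) (41.7087, 25.7941)]
11. shoelace: 184.2056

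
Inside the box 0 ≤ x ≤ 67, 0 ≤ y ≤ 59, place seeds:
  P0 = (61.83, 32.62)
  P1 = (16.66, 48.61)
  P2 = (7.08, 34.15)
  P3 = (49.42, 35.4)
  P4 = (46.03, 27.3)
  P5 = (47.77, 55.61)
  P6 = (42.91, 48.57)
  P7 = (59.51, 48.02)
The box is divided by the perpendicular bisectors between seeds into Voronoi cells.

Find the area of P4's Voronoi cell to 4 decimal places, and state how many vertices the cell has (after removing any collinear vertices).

Area of P4's cell: 1150.1158 (6 vertices)

1. box [0,67]×[0,59]: [(0, 0) (67, 0) (67, 59) (0, 59)]
2. ⊥bis P4·P0 via (53.93,29.96): [(0, 0) (64.0178, 0) (44.152, 59) (0, 59)]  |A|=3191.0083
3. ⊥bis P4·P1 via (31.345,37.955): [(3.806, 0) (64.0178, 0) (44.9326, 56.6817)]  |A|=1706.4549
4. ⊥bis P4·P2 via (26.555,30.725): [(26.7008, 31.5543) (21.1515, 0) (64.0178, 0) (44.9326, 56.6817)]  |A|=1432.792
5. ⊥bis P4·P3 via (47.725,31.35): [(31.4843, 38.147) (26.7008, 31.5543) (21.1515, 0) (64.0178, 0) (54.403, 28.5551)]  |A|=1155.8991
6. ⊥bis P4·P5 via (46.9,41.455): [(31.4843, 38.147) (26.7008, 31.5543) (21.1515, 0) (64.0178, 0) (54.403, 28.5551)]  |A|=1155.8991
7. ⊥bis P4·P6 via (44.47,37.935): [(35.2296, 36.5796) (29.7655, 35.7781) (26.7008, 31.5543) (21.1515, 0) (64.0178, 0) (54.403, 28.5551)]  |A|=1150.1158
8. ⊥bis P4·P7 via (52.77,37.66): [(35.2296, 36.5796) (29.7655, 35.7781) (26.7008, 31.5543) (21.1515, 0) (64.0178, 0) (54.403, 28.5551)]  |A|=1150.1158
9. canonical 6-gon: [(35.2296, 36.5796) (29.7655, 35.7781) (26.7008, 31.5543) (21.1515, 0) (64.0178, 0) (54.403, 28.5551)]
10. shoelace: 1150.1158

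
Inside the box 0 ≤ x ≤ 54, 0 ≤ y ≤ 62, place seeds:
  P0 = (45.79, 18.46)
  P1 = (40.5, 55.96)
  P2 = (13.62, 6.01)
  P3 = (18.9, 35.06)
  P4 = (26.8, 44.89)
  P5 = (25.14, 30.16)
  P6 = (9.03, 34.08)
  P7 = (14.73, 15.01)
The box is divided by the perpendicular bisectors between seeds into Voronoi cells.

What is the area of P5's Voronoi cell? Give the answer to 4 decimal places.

Area of P5's cell: 309.0951

1. box [0,54]×[0,62]: [(0, 0) (54, 0) (54, 62) (0, 62)]
2. ⊥bis P5·P0 via (35.465,24.31): [(0, 0) (21.6913, 0) (54, 57.0235) (54, 62) (0, 62)]  |A|=2426.8226
3. ⊥bis P5·P1 via (32.82,43.06): [(0, 0) (21.6913, 0) (42.7417, 37.1531) (1.0067, 62) (0, 62)]  |A|=1740.45
4. ⊥bis P5·P2 via (19.38,18.085): [(0, 27.3296) (29.2661, 13.3692) (42.7417, 37.1531) (1.0067, 62) (0, 62)]  |A|=1195.5375
5. ⊥bis P5·P3 via (22.02,32.61): [(13.0029, 21.127) (29.2661, 13.3692) (42.7417, 37.1531) (31.0523, 44.1124)]  |A|=442.8205
6. ⊥bis P5·P4 via (25.97,37.525): [(25.8869, 37.5344) (13.0029, 21.127) (29.2661, 13.3692) (41.9332, 35.726)]  |A|=374.2193
7. ⊥bis P5·P6 via (17.085,32.12): [(25.8869, 37.5344) (15.0419, 23.7237) (14.2638, 20.5255) (29.2661, 13.3692) (41.9332, 35.726)]  |A|=371.9691
8. ⊥bis P5·P7 via (19.935,22.585): [(25.8869, 37.5344) (16.176, 25.1679) (30.4097, 15.3876) (41.9332, 35.726)]  |A|=309.0951
9. canonical 4-gon: [(25.8869, 37.5344) (16.176, 25.1679) (30.4097, 15.3876) (41.9332, 35.726)]
10. shoelace: 309.0951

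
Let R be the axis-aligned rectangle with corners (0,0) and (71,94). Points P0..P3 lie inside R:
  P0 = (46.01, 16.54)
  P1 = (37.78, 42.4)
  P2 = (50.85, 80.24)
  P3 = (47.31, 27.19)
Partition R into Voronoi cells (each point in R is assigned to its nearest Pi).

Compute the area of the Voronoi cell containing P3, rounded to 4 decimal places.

1. box [0,71]×[0,94]: [(0, 0) (71, 0) (71, 94) (0, 94)]
2. ⊥bis P3·P0 via (46.66,21.865): [(0, 27.5606) (71, 18.8939) (71, 94) (0, 94)]  |A|=5024.865
3. ⊥bis P3·P1 via (42.545,34.795): [(25.9443, 24.3937) (71, 18.8939) (71, 52.6238)]  |A|=759.861
4. ⊥bis P3·P2 via (49.08,53.715): [(70.4641, 52.288) (25.9443, 24.3937) (71, 18.8939) (71, 52.2523)]  |A|=759.7615
5. canonical 4-gon: [(70.4641, 52.288) (25.9443, 24.3937) (71, 18.8939) (71, 52.2523)]
6. shoelace: 759.7615

Area of P3's cell: 759.7615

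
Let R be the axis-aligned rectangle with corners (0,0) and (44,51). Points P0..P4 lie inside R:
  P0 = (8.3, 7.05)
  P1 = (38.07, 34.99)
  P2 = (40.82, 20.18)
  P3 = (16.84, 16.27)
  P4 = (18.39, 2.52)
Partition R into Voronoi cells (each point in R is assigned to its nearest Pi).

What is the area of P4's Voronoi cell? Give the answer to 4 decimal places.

1. box [0,44]×[0,51]: [(0, 0) (44, 0) (44, 51) (0, 51)]
2. ⊥bis P4·P0 via (13.345,4.785): [(11.1967, 0) (44, 0) (44, 51) (34.0937, 51)]  |A|=1089.0951
3. ⊥bis P4·P1 via (28.23,18.755): [(21.4593, 22.8587) (11.1967, 0) (44, 0) (44, 9.1968)]  |A|=478.571
4. ⊥bis P4·P2 via (29.605,11.35): [(21.1269, 22.1181) (11.1967, 0) (38.5413, 0)]  |A|=302.4049
5. ⊥bis P4·P3 via (17.615,9.395): [(30.0414, 10.7958) (15.2974, 9.1337) (11.1967, 0) (38.5413, 0)]  |A|=211.529
6. canonical 4-gon: [(30.0414, 10.7958) (15.2974, 9.1337) (11.1967, 0) (38.5413, 0)]
7. shoelace: 211.529

Area of P4's cell: 211.5290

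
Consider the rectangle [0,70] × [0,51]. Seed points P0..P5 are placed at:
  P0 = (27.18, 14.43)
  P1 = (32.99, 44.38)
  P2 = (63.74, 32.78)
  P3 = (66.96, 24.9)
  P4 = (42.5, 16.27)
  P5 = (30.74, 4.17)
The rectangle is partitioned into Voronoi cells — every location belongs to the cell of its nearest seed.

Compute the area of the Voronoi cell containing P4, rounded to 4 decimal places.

Area of P4's cell: 604.1438

1. box [0,70]×[0,51]: [(0, 0) (70, 0) (70, 51) (0, 51)]
2. ⊥bis P4·P0 via (34.84,15.35): [(36.6836, 0) (70, 0) (70, 51) (30.5583, 51)]  |A|=1855.3321
3. ⊥bis P4·P1 via (37.745,30.325): [(33.2251, 28.7959) (36.6836, 0) (70, 0) (70, 41.2373)]  |A|=1237.9362
4. ⊥bis P4·P2 via (53.12,24.525): [(46.349, 33.2359) (33.2251, 28.7959) (36.6836, 0) (70, 0) (70, 2.809)]  |A|=783.5021
5. ⊥bis P4·P3 via (54.73,20.585): [(53.5226, 24.007) (46.349, 33.2359) (33.2251, 28.7959) (36.6836, 0) (61.9928, 0)]  |A|=664.2455
6. ⊥bis P4·P5 via (36.62,10.22): [(53.5226, 24.007) (46.349, 33.2359) (33.2251, 28.7959) (35.3023, 11.5007) (47.1355, 0) (61.9928, 0)]  |A|=604.1438
7. canonical 6-gon: [(53.5226, 24.007) (46.349, 33.2359) (33.2251, 28.7959) (35.3023, 11.5007) (47.1355, 0) (61.9928, 0)]
8. shoelace: 604.1438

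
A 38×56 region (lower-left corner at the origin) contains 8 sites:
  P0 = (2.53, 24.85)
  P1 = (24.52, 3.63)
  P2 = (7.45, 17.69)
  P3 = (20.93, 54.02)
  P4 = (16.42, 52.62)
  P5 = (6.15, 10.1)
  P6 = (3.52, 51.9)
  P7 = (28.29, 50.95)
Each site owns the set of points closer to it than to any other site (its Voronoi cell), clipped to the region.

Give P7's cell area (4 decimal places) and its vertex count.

Area of P7's cell: 447.3049 (7 vertices)

1. box [0,38]×[0,56]: [(0, 0) (38, 0) (38, 56) (0, 56)]
2. ⊥bis P7·P0 via (15.41,37.9): [(0, 53.1093) (38, 15.6043) (38, 56) (0, 56)]  |A|=822.4429
3. ⊥bis P7·P1 via (26.405,27.29): [(0, 53.1093) (26.1385, 27.3112) (38, 26.3662) (38, 56) (0, 56)]  |A|=758.6166
4. ⊥bis P7·P2 via (17.87,34.32): [(0, 53.1093) (21.0666, 32.3171) (29.4808, 27.045) (38, 26.3662) (38, 56) (0, 56)]  |A|=750.9266
5. ⊥bis P7·P3 via (24.61,52.485): [(17.6175, 35.7212) (21.0666, 32.3171) (29.4808, 27.045) (38, 26.3662) (38, 56) (26.0762, 56)]  |A|=461.0666
6. ⊥bis P7·P4 via (22.355,51.785): [(21.3559, 44.6837) (19.7929, 33.5742) (21.0666, 32.3171) (29.4808, 27.045) (38, 26.3662) (38, 56) (26.0762, 56)]  |A|=447.3049
7. ⊥bis P7·P5 via (17.22,30.525): [(21.3559, 44.6837) (19.7929, 33.5742) (21.0666, 32.3171) (29.4808, 27.045) (38, 26.3662) (38, 56) (26.0762, 56)]  |A|=447.3049
8. ⊥bis P7·P6 via (15.905,51.425): [(21.3559, 44.6837) (19.7929, 33.5742) (21.0666, 32.3171) (29.4808, 27.045) (38, 26.3662) (38, 56) (26.0762, 56)]  |A|=447.3049
9. canonical 7-gon: [(21.3559, 44.6837) (19.7929, 33.5742) (21.0666, 32.3171) (29.4808, 27.045) (38, 26.3662) (38, 56) (26.0762, 56)]
10. shoelace: 447.3049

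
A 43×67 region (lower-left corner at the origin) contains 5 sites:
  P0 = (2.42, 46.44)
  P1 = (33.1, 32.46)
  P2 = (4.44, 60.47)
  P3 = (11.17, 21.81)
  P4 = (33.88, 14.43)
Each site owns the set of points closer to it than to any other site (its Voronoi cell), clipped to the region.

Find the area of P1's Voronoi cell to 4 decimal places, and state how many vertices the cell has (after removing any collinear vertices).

Area of P1's cell: 818.8415 (6 vertices)

1. box [0,43]×[0,67]: [(0, 0) (43, 0) (43, 67) (0, 67)]
2. ⊥bis P1·P0 via (17.76,39.45): [(0, 0.4745) (0, 0) (43, 0) (43, 67) (30.3137, 67)]  |A|=1872.6821
3. ⊥bis P1·P2 via (18.77,46.465): [(22.8665, 50.6566) (0, 0.4745) (0, 0) (43, 0) (43, 67) (38.8393, 67)]  |A|=1803.014
4. ⊥bis P1·P3 via (22.135,27.135): [(22.8665, 50.6566) (16.9828, 37.7443) (35.3127, 0) (43, 0) (43, 67) (38.8393, 67)]  |A|=1132.5576
5. ⊥bis P1·P4 via (33.49,23.445): [(22.8665, 50.6566) (16.9828, 37.7443) (24.1238, 23.0398) (43, 23.8564) (43, 67) (38.8393, 67)]  |A|=818.8415
6. canonical 6-gon: [(22.8665, 50.6566) (16.9828, 37.7443) (24.1238, 23.0398) (43, 23.8564) (43, 67) (38.8393, 67)]
7. shoelace: 818.8415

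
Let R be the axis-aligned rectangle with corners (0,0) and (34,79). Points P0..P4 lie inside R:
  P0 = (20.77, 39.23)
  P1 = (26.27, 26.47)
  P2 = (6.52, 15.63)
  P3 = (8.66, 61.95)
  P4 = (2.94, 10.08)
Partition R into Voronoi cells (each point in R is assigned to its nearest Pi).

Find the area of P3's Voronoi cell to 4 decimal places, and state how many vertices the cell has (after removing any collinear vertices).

1. box [0,34]×[0,79]: [(0, 0) (34, 0) (34, 79) (0, 79)]
2. ⊥bis P3·P0 via (14.715,50.59): [(0, 42.7467) (34, 60.8691) (34, 79) (0, 79)]  |A|=924.5304
3. ⊥bis P3·P1 via (17.465,44.21): [(0, 42.7467) (34, 60.8691) (34, 79) (0, 79)]  |A|=924.5304
4. ⊥bis P3·P2 via (7.59,38.79): [(0, 42.7467) (34, 60.8691) (34, 79) (0, 79)]  |A|=924.5304
5. ⊥bis P3·P4 via (5.8,36.015): [(0, 42.7467) (34, 60.8691) (34, 79) (0, 79)]  |A|=924.5304
6. canonical 4-gon: [(0, 42.7467) (34, 60.8691) (34, 79) (0, 79)]
7. shoelace: 924.5304

Area of P3's cell: 924.5304 (4 vertices)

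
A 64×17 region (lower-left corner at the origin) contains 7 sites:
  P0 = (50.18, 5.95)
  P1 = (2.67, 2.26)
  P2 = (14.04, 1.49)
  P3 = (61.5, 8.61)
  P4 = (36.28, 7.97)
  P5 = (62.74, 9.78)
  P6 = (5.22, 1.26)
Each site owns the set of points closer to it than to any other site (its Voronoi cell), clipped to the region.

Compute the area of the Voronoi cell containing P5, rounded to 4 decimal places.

Area of P5's cell: 45.2859

1. box [0,64]×[0,17]: [(0, 0) (64, 0) (64, 17) (0, 17)]
2. ⊥bis P5·P0 via (56.46,7.865): [(58.8583, 0) (64, 0) (64, 17) (53.6744, 17)]  |A|=131.4718
3. ⊥bis P5·P1 via (32.705,6.02): [(58.8583, 0) (64, 0) (64, 17) (53.6744, 17)]  |A|=131.4718
4. ⊥bis P5·P2 via (38.39,5.635): [(58.8583, 0) (64, 0) (64, 17) (53.6744, 17)]  |A|=131.4718
5. ⊥bis P5·P3 via (62.12,9.195): [(64, 7.2025) (64, 17) (54.7556, 17)]  |A|=45.2859
6. ⊥bis P5·P4 via (49.51,8.875): [(64, 7.2025) (64, 17) (54.7556, 17)]  |A|=45.2859
7. ⊥bis P5·P6 via (33.98,5.52): [(64, 7.2025) (64, 17) (54.7556, 17)]  |A|=45.2859
8. canonical 3-gon: [(64, 7.2025) (64, 17) (54.7556, 17)]
9. shoelace: 45.2859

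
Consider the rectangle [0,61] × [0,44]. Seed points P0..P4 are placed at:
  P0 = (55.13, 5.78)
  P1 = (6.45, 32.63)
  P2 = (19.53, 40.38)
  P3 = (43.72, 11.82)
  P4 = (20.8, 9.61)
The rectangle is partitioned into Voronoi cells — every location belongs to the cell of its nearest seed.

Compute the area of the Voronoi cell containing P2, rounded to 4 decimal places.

1. box [0,61]×[0,44]: [(0, 0) (61, 0) (61, 44) (0, 44)]
2. ⊥bis P2·P0 via (37.33,23.08): [(0, 0) (14.8983, 0) (57.6624, 44) (0, 44)]  |A|=1596.3348
3. ⊥bis P2·P1 via (12.99,36.505): [(27.1503, 12.6061) (57.6624, 44) (8.5492, 44)]  |A|=770.928
4. ⊥bis P2·P3 via (31.625,26.1): [(23.3219, 19.0674) (52.7587, 44) (8.5492, 44)]  |A|=551.1297
5. ⊥bis P2·P4 via (20.165,24.995): [(19.8182, 24.9807) (30.8406, 25.4356) (52.7587, 44) (8.5492, 44)]  |A|=517.7434
6. canonical 4-gon: [(19.8182, 24.9807) (30.8406, 25.4356) (52.7587, 44) (8.5492, 44)]
7. shoelace: 517.7434

Area of P2's cell: 517.7434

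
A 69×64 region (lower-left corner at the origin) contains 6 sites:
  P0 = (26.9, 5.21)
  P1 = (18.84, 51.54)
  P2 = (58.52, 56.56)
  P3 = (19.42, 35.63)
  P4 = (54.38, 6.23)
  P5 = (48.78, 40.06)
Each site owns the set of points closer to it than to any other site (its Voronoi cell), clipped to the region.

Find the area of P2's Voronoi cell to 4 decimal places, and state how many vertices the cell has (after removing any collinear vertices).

Area of P2's cell: 484.7283 (4 vertices)

1. box [0,69]×[0,64]: [(0, 0) (69, 0) (69, 64) (0, 64)]
2. ⊥bis P2·P0 via (42.71,30.885): [(0, 57.1847) (69, 14.6963) (69, 64) (0, 64)]  |A|=1936.1051
3. ⊥bis P2·P1 via (38.68,54.05): [(41.5178, 31.6191) (69, 14.6963) (69, 64) (37.4212, 64)]  |A|=1188.762
4. ⊥bis P2·P3 via (38.97,46.095): [(39.9081, 44.3425) (49.2762, 26.8417) (69, 14.6963) (69, 64) (37.4212, 64)]  |A|=1143.2507
5. ⊥bis P2·P4 via (56.45,31.395): [(39.9081, 44.3425) (46.3961, 32.222) (69, 30.3627) (69, 64) (37.4212, 64)]  |A|=930.6201
6. ⊥bis P2·P5 via (53.65,48.31): [(38.2566, 57.3968) (69, 39.2488) (69, 64) (37.4212, 64)]  |A|=484.7283
7. canonical 4-gon: [(38.2566, 57.3968) (69, 39.2488) (69, 64) (37.4212, 64)]
8. shoelace: 484.7283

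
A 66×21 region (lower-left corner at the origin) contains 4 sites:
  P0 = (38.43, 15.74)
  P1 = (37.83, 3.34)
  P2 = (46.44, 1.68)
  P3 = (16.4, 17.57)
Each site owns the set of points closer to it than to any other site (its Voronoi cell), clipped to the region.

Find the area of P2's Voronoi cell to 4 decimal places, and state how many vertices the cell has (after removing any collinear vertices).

Area of P2's cell: 361.5589 (5 vertices)

1. box [0,66]×[0,21]: [(0, 0) (66, 0) (66, 21) (0, 21)]
2. ⊥bis P2·P0 via (42.435,8.71): [(27.1463, 0) (66, 0) (66, 21) (64.0077, 21)]  |A|=428.8831
3. ⊥bis P2·P1 via (42.135,2.51): [(43.4408, 9.283) (41.6511, 0) (66, 0) (66, 21) (64.0077, 21)]  |A|=361.5589
4. ⊥bis P2·P3 via (31.42,9.625): [(43.4408, 9.283) (41.6511, 0) (66, 0) (66, 21) (64.0077, 21)]  |A|=361.5589
5. canonical 5-gon: [(43.4408, 9.283) (41.6511, 0) (66, 0) (66, 21) (64.0077, 21)]
6. shoelace: 361.5589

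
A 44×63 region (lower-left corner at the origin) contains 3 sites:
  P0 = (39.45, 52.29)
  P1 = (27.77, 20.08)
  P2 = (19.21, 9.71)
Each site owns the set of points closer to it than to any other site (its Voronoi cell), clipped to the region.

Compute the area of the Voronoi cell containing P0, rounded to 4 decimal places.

1. box [0,44]×[0,63]: [(0, 0) (44, 0) (44, 63) (0, 63)]
2. ⊥bis P0·P1 via (33.61,36.185): [(0, 48.3727) (44, 32.4174) (44, 63) (0, 63)]  |A|=994.619
3. ⊥bis P0·P2 via (29.33,31): [(0, 48.3727) (44, 32.4174) (44, 63) (0, 63)]  |A|=994.619
4. canonical 4-gon: [(0, 48.3727) (44, 32.4174) (44, 63) (0, 63)]
5. shoelace: 994.619

Area of P0's cell: 994.6190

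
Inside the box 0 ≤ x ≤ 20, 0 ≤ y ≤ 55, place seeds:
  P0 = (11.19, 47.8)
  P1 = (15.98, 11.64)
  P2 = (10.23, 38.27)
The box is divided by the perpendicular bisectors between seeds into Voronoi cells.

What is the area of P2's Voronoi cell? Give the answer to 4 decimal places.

1. box [0,20]×[0,55]: [(0, 0) (20, 0) (20, 55) (0, 55)]
2. ⊥bis P2·P0 via (10.71,43.035): [(0, 44.1139) (0, 0) (20, 0) (20, 42.0992)]  |A|=862.1304
3. ⊥bis P2·P1 via (13.105,24.955): [(0, 44.1139) (0, 22.1253) (20, 26.4438) (20, 42.0992)]  |A|=376.4392
4. canonical 4-gon: [(0, 44.1139) (0, 22.1253) (20, 26.4438) (20, 42.0992)]
5. shoelace: 376.4392

Area of P2's cell: 376.4392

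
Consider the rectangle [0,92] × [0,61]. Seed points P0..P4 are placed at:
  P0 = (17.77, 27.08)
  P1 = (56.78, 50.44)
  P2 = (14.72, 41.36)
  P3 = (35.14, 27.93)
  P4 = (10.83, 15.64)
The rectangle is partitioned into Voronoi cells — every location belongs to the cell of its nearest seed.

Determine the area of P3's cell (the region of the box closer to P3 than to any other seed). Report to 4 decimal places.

Area of P3's cell: 1598.6276

1. box [0,92]×[0,61]: [(0, 0) (92, 0) (92, 61) (0, 61)]
2. ⊥bis P3·P0 via (26.455,27.505): [(27.801, 0) (92, 0) (92, 61) (24.8159, 61)]  |A|=4007.1852
3. ⊥bis P3·P1 via (45.96,39.185): [(24.8923, 59.4384) (27.801, 0) (86.7204, 0)]  |A|=1751.0379
4. ⊥bis P3·P2 via (24.93,34.645): [(34.9054, 49.8124) (26.0242, 36.3087) (27.801, 0) (86.7204, 0)]  |A|=1640.686
5. ⊥bis P3·P4 via (22.985,21.785): [(34.9054, 49.8124) (26.0242, 36.3087) (27.1368, 13.5727) (33.9985, 0) (86.7204, 0)]  |A|=1598.6276
6. canonical 5-gon: [(34.9054, 49.8124) (26.0242, 36.3087) (27.1368, 13.5727) (33.9985, 0) (86.7204, 0)]
7. shoelace: 1598.6276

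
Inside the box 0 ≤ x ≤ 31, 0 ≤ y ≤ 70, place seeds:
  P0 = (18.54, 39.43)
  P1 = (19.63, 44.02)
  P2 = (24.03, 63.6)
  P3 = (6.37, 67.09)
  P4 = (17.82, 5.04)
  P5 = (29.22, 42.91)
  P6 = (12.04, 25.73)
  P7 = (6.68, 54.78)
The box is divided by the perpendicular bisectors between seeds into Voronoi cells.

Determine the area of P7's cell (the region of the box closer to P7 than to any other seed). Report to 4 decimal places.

1. box [0,31]×[0,70]: [(0, 0) (31, 0) (31, 70) (0, 70)]
2. ⊥bis P7·P0 via (12.61,47.105): [(0, 37.362) (31, 61.3138) (31, 70) (0, 70)]  |A|=640.5243
3. ⊥bis P7·P1 via (13.155,49.4): [(0, 37.362) (8.8061, 44.166) (30.2713, 70) (0, 70)]  |A|=534.7215
4. ⊥bis P7·P2 via (15.355,59.19): [(0, 37.362) (8.8061, 44.166) (17.6076, 54.7589) (9.8597, 70) (0, 70)]  |A|=379.1731
5. ⊥bis P7·P3 via (6.525,60.935): [(0, 60.7707) (0, 37.362) (8.8061, 44.166) (17.6076, 54.7589) (14.3675, 61.1325)]  |A|=269.1567
6. ⊥bis P7·P4 via (12.25,29.91): [(0, 60.7707) (0, 37.362) (8.8061, 44.166) (17.6076, 54.7589) (14.3675, 61.1325)]  |A|=269.1567
7. ⊥bis P7·P5 via (17.95,48.845): [(0, 60.7707) (0, 37.362) (8.8061, 44.166) (17.6076, 54.7589) (14.3675, 61.1325)]  |A|=269.1567
8. ⊥bis P7·P6 via (9.36,40.255): [(0, 60.7707) (0, 38.528) (1.9825, 38.8938) (8.8061, 44.166) (17.6076, 54.7589) (14.3675, 61.1325)]  |A|=268.0009
9. canonical 6-gon: [(0, 60.7707) (0, 38.528) (1.9825, 38.8938) (8.8061, 44.166) (17.6076, 54.7589) (14.3675, 61.1325)]
10. shoelace: 268.0009

Area of P7's cell: 268.0009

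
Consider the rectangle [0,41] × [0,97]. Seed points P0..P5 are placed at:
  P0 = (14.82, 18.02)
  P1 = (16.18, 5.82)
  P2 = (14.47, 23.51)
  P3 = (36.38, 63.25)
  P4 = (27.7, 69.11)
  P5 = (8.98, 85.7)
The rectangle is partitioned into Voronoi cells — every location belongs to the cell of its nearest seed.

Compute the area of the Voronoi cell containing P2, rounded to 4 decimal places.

1. box [0,41]×[0,97]: [(0, 0) (41, 0) (41, 97) (0, 97)]
2. ⊥bis P2·P0 via (14.645,20.765): [(0, 19.8313) (41, 22.4452) (41, 97) (0, 97)]  |A|=3110.3309
3. ⊥bis P2·P1 via (15.325,14.665): [(0, 19.8313) (41, 22.4452) (41, 97) (0, 97)]  |A|=3110.3309
4. ⊥bis P2·P3 via (25.425,43.38): [(0, 57.3977) (0, 19.8313) (41, 22.4452) (41, 34.793)]  |A|=1023.239
5. ⊥bis P2·P4 via (21.085,46.31): [(19.0283, 46.9067) (0, 52.4274) (0, 19.8313) (41, 22.4452) (41, 34.793)]  |A|=975.9514
6. ⊥bis P2·P5 via (11.725,54.605): [(19.0283, 46.9067) (0, 52.4274) (0, 19.8313) (41, 22.4452) (41, 34.793)]  |A|=975.9514
7. canonical 5-gon: [(19.0283, 46.9067) (0, 52.4274) (0, 19.8313) (41, 22.4452) (41, 34.793)]
8. shoelace: 975.9514

Area of P2's cell: 975.9514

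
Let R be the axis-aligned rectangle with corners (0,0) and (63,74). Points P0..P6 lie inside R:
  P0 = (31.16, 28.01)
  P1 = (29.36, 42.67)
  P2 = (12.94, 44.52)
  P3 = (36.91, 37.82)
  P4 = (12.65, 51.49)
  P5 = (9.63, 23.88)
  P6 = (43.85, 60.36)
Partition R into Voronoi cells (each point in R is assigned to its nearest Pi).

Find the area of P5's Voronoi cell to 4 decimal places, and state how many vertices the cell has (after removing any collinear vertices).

Area of P5's cell: 761.0611 (4 vertices)

1. box [0,63]×[0,74]: [(0, 0) (63, 0) (63, 74) (0, 74)]
2. ⊥bis P5·P0 via (20.395,25.945): [(0, 0) (25.3719, 0) (11.1768, 74) (0, 74)]  |A|=1352.3034
3. ⊥bis P5·P1 via (19.495,33.275): [(0, 53.7453) (0, 0) (25.3719, 0) (18.8613, 33.9404)]  |A|=937.4189
4. ⊥bis P5·P2 via (11.285,34.2): [(0, 36.0098) (0, 0) (25.3719, 0) (19.0504, 32.9547)]  |A|=761.0611
5. ⊥bis P5·P3 via (23.27,30.85): [(0, 36.0098) (0, 0) (25.3719, 0) (19.0504, 32.9547)]  |A|=761.0611
6. ⊥bis P5·P4 via (11.14,37.685): [(0, 36.0098) (0, 0) (25.3719, 0) (19.0504, 32.9547)]  |A|=761.0611
7. ⊥bis P5·P6 via (26.74,42.12): [(0, 36.0098) (0, 0) (25.3719, 0) (19.0504, 32.9547)]  |A|=761.0611
8. canonical 4-gon: [(0, 36.0098) (0, 0) (25.3719, 0) (19.0504, 32.9547)]
9. shoelace: 761.0611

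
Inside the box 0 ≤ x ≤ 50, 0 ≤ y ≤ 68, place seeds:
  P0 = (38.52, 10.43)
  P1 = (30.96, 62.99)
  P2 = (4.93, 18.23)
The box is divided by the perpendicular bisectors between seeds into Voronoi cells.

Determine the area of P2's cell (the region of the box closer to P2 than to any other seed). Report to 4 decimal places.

Area of P2's cell: 1007.2134

1. box [0,50]×[0,68]: [(0, 0) (50, 0) (50, 68) (0, 68)]
2. ⊥bis P2·P0 via (21.725,14.33): [(0, 0) (18.3974, 0) (34.1878, 68) (0, 68)]  |A|=1787.8974
3. ⊥bis P2·P1 via (17.945,40.61): [(0, 51.0458) (0, 0) (18.3974, 0) (26.6518, 35.5466)]  |A|=1007.2134
4. canonical 4-gon: [(0, 51.0458) (0, 0) (18.3974, 0) (26.6518, 35.5466)]
5. shoelace: 1007.2134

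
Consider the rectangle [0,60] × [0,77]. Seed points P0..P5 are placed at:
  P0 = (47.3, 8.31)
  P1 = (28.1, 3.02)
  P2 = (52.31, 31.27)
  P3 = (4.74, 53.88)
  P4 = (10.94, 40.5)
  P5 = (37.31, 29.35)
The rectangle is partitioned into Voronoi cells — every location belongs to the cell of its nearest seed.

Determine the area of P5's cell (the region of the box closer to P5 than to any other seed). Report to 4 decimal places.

1. box [0,60]×[0,77]: [(0, 0) (60, 0) (60, 77) (0, 77)]
2. ⊥bis P5·P0 via (42.305,18.83): [(0, 0) (2.647, 0) (60, 27.2318) (60, 77) (0, 77)]  |A|=3839.0887
3. ⊥bis P5·P1 via (32.705,16.185): [(0, 27.6249) (35.0251, 15.3734) (60, 27.2318) (60, 77) (0, 77)]  |A|=3334.9587
4. ⊥bis P5·P2 via (44.81,30.31): [(0, 27.6249) (35.0251, 15.3734) (46.0517, 20.609) (38.8337, 77) (0, 77)]  |A|=2391.0732
5. ⊥bis P5·P3 via (21.025,41.615): [(8.3014, 24.7211) (35.0251, 15.3734) (46.0517, 20.609) (40.118, 66.966)]  |A|=984.2884
6. ⊥bis P5·P4 via (24.125,34.925): [(34.5429, 59.5635) (18.3276, 21.2141) (35.0251, 15.3734) (46.0517, 20.609) (40.118, 66.966)]  |A|=763.605
7. canonical 5-gon: [(34.5429, 59.5635) (18.3276, 21.2141) (35.0251, 15.3734) (46.0517, 20.609) (40.118, 66.966)]
8. shoelace: 763.605

Area of P5's cell: 763.6050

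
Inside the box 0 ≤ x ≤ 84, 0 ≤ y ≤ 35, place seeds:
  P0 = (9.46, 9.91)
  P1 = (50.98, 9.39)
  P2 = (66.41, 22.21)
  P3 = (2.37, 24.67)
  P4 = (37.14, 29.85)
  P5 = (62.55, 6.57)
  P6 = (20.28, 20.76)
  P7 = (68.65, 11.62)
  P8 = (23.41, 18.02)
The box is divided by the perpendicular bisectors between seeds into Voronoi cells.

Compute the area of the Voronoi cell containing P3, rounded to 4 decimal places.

1. box [0,84]×[0,35]: [(0, 0) (84, 0) (84, 35) (0, 35)]
2. ⊥bis P3·P0 via (5.915,17.29): [(0, 14.4487) (42.7838, 35) (0, 35)]  |A|=439.6307
3. ⊥bis P3·P1 via (26.675,17.03): [(0, 14.4487) (30.4634, 29.0819) (32.3237, 35) (0, 35)]  |A|=408.6786
4. ⊥bis P3·P2 via (34.39,23.44): [(0, 14.4487) (30.4634, 29.0819) (32.3237, 35) (0, 35)]  |A|=408.6786
5. ⊥bis P3·P4 via (19.755,27.26): [(0, 14.4487) (20.2168, 24.1599) (18.6019, 35) (0, 35)]  |A|=308.5641
6. ⊥bis P3·P5 via (32.46,15.62): [(0, 14.4487) (20.2168, 24.1599) (18.6019, 35) (0, 35)]  |A|=308.5641
7. ⊥bis P3·P6 via (11.325,22.715): [(0, 14.4487) (10.6357, 19.5576) (14.007, 35) (0, 35)]  |A|=217.4394
8. ⊥bis P3·P7 via (35.51,18.145): [(0, 14.4487) (10.6357, 19.5576) (14.007, 35) (0, 35)]  |A|=217.4394
9. ⊥bis P3·P8 via (12.89,21.345): [(0, 14.4487) (10.6357, 19.5576) (14.007, 35) (0, 35)]  |A|=217.4394
10. canonical 4-gon: [(0, 14.4487) (10.6357, 19.5576) (14.007, 35) (0, 35)]
11. shoelace: 217.4394

Area of P3's cell: 217.4394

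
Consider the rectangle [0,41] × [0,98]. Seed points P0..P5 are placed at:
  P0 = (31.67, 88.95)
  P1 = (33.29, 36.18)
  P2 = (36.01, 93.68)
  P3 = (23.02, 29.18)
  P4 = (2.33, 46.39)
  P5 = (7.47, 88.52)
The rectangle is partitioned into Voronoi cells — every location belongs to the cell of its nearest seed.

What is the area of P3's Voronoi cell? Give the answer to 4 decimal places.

1. box [0,41]×[0,98]: [(0, 0) (41, 0) (41, 98) (0, 98)]
2. ⊥bis P3·P0 via (27.345,59.065): [(0, 63.0224) (0, 0) (41, 0) (41, 57.0888)]  |A|=2462.2803
3. ⊥bis P3·P1 via (28.155,32.68): [(8.2916, 61.8224) (0, 63.0224) (0, 0) (41, 0) (41, 13.8345)]  |A|=1754.8914
4. ⊥bis P3·P2 via (29.515,61.43): [(8.2916, 61.8224) (0, 63.0224) (0, 0) (41, 0) (41, 13.8345)]  |A|=1754.8914
5. ⊥bis P3·P4 via (12.675,37.785): [(19.2708, 45.7145) (0, 22.547) (0, 0) (41, 0) (41, 13.8345)]  |A|=1304.7026
6. ⊥bis P3·P5 via (15.245,58.85): [(19.2708, 45.7145) (0, 22.547) (0, 0) (41, 0) (41, 13.8345)]  |A|=1304.7026
7. canonical 5-gon: [(19.2708, 45.7145) (0, 22.547) (0, 0) (41, 0) (41, 13.8345)]
8. shoelace: 1304.7026

Area of P3's cell: 1304.7026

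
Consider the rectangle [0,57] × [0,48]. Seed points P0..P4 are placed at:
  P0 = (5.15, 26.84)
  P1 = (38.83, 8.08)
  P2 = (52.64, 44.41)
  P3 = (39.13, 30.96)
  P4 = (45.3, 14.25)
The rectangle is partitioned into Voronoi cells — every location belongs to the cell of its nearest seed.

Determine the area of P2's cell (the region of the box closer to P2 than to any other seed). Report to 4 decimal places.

1. box [0,57]×[0,48]: [(0, 0) (57, 0) (57, 48) (0, 48)]
2. ⊥bis P2·P0 via (28.895,35.625): [(42.0753, 0) (57, 0) (57, 48) (24.3166, 48)]  |A|=1142.5953
3. ⊥bis P2·P1 via (45.735,26.245): [(30.1774, 32.1589) (57, 21.9629) (57, 48) (24.3166, 48)]  |A|=608.0632
4. ⊥bis P2·P3 via (45.885,37.685): [(57, 26.5204) (57, 48) (35.6158, 48)]  |A|=229.6617
5. ⊥bis P2·P4 via (48.97,29.33): [(55.8762, 27.6493) (57, 27.3757) (57, 48) (35.6158, 48)]  |A|=229.1811
6. canonical 4-gon: [(55.8762, 27.6493) (57, 27.3757) (57, 48) (35.6158, 48)]
7. shoelace: 229.1811

Area of P2's cell: 229.1811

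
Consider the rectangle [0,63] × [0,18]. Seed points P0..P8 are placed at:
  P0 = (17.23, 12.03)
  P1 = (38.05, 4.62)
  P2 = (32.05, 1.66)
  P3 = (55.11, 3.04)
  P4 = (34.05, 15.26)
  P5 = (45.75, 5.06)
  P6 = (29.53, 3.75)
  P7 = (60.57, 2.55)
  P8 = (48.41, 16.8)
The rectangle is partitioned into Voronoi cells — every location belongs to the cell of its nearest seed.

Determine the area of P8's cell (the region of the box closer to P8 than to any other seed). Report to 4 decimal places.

1. box [0,63]×[0,18]: [(0, 0) (63, 0) (63, 18) (0, 18)]
2. ⊥bis P8·P0 via (32.82,14.415): [(35.0252, 0) (63, 0) (63, 18) (32.2716, 18)]  |A|=528.3288
3. ⊥bis P8·P1 via (43.23,10.71): [(55.8215, 0) (63, 0) (63, 18) (34.6593, 18)]  |A|=319.6727
4. ⊥bis P8·P2 via (40.23,9.23): [(55.8215, 0) (63, 0) (63, 18) (34.6593, 18)]  |A|=319.6727
5. ⊥bis P8·P3 via (51.76,9.92): [(46.926, 7.5663) (63, 15.393) (63, 18) (34.6593, 18)]  |A|=168.8025
6. ⊥bis P8·P4 via (41.23,16.03): [(41.657, 12.0479) (46.926, 7.5663) (63, 15.393) (63, 18) (41.0187, 18)]  |A|=149.8766
7. ⊥bis P8·P5 via (47.08,10.93): [(41.6449, 12.1615) (51.6894, 9.8856) (63, 15.393) (63, 18) (41.0187, 18)]  |A|=132.5359
8. ⊥bis P8·P6 via (38.97,10.275): [(41.6449, 12.1615) (51.6894, 9.8856) (63, 15.393) (63, 18) (41.0187, 18)]  |A|=132.5359
9. ⊥bis P8·P7 via (54.49,9.675): [(41.6449, 12.1615) (51.6894, 9.8856) (58.7865, 13.3413) (63, 16.9369) (63, 18) (41.0187, 18)]  |A|=129.2832
10. canonical 6-gon: [(41.6449, 12.1615) (51.6894, 9.8856) (58.7865, 13.3413) (63, 16.9369) (63, 18) (41.0187, 18)]
11. shoelace: 129.2832

Area of P8's cell: 129.2832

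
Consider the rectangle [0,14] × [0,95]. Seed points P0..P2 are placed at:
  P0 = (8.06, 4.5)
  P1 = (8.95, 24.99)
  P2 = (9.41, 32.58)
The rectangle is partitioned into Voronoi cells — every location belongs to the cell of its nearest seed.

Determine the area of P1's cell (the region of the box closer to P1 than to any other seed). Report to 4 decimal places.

Area of P1's cell: 197.4945

1. box [0,14]×[0,95]: [(0, 0) (14, 0) (14, 95) (0, 95)]
2. ⊥bis P1·P0 via (8.505,14.745): [(0, 15.1144) (14, 14.5063) (14, 95) (0, 95)]  |A|=1122.6548
3. ⊥bis P1·P2 via (9.18,28.785): [(0, 29.3414) (0, 15.1144) (14, 14.5063) (14, 28.4929)]  |A|=197.4945
4. canonical 4-gon: [(0, 29.3414) (0, 15.1144) (14, 14.5063) (14, 28.4929)]
5. shoelace: 197.4945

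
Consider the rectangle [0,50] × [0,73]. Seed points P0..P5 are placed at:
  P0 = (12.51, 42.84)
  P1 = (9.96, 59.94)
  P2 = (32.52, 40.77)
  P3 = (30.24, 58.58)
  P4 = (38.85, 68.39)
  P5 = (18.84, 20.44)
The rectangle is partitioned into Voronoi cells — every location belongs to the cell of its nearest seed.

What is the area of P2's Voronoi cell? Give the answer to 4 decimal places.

Area of P2's cell: 737.7205

1. box [0,50]×[0,73]: [(0, 0) (50, 0) (50, 73) (0, 73)]
2. ⊥bis P2·P0 via (22.515,41.805): [(18.1903, 0) (50, 0) (50, 73) (25.7421, 73)]  |A|=2046.4669
3. ⊥bis P2·P1 via (21.24,50.355): [(23.6988, 53.2486) (18.1903, 0) (50, 0) (50, 73) (40.4822, 73)]  |A|=1900.8978
4. ⊥bis P2·P3 via (31.38,49.675): [(23.2211, 48.6305) (18.1903, 0) (50, 0) (50, 52.0587)]  |A|=1470.4975
5. ⊥bis P2·P4 via (35.685,54.58): [(47.8739, 51.7865) (23.2211, 48.6305) (18.1903, 0) (50, 0) (50, 51.2993)]  |A|=1469.6902
6. ⊥bis P2·P5 via (25.68,30.605): [(47.8739, 51.7865) (23.2211, 48.6305) (21.6378, 33.325) (50, 14.2401) (50, 51.2993)]  |A|=737.7205
7. canonical 5-gon: [(47.8739, 51.7865) (23.2211, 48.6305) (21.6378, 33.325) (50, 14.2401) (50, 51.2993)]
8. shoelace: 737.7205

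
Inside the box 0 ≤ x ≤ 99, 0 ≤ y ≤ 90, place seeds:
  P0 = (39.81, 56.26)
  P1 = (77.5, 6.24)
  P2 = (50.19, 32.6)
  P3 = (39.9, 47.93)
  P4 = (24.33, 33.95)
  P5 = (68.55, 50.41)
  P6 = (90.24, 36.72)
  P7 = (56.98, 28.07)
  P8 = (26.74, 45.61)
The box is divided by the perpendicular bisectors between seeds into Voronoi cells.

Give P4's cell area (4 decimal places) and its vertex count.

Area of P4's cell: 1503.2303 (6 vertices)

1. box [0,99]×[0,90]: [(0, 0) (99, 0) (99, 90) (0, 90)]
2. ⊥bis P4·P0 via (32.07,45.105): [(0, 67.3571) (0, 0) (97.076, 0)]  |A|=3269.3766
3. ⊥bis P4·P1 via (50.915,20.095): [(55.4828, 28.8598) (0, 67.3571) (0, 0) (40.4423, 0)]  |A|=2452.159
4. ⊥bis P4·P2 via (37.26,33.275): [(37.6746, 41.2162) (0, 67.3571) (0, 0) (35.5229, 0)]  |A|=2000.8841
5. ⊥bis P4·P3 via (32.115,40.94): [(37.3555, 35.1035) (22.2697, 51.905) (0, 67.3571) (0, 0) (35.5229, 0)]  |A|=1952.0961
6. ⊥bis P4·P5 via (46.44,42.18): [(37.3555, 35.1035) (22.2697, 51.905) (0, 67.3571) (0, 0) (35.5229, 0)]  |A|=1952.0961
7. ⊥bis P4·P6 via (57.285,35.335): [(37.3555, 35.1035) (22.2697, 51.905) (0, 67.3571) (0, 0) (35.5229, 0)]  |A|=1952.0961
8. ⊥bis P4·P7 via (40.655,31.01): [(35.7076, 3.5387) (37.3555, 35.1035) (22.2697, 51.905) (0, 67.3571) (0, 0) (35.0704, 0)]  |A|=1951.2954
9. ⊥bis P4·P8 via (25.535,39.78): [(35.7076, 3.5387) (37.3555, 35.1035) (34.8933, 37.8457) (0, 45.0578) (0, 0) (35.0704, 0)]  |A|=1503.2303
10. canonical 6-gon: [(35.7076, 3.5387) (37.3555, 35.1035) (34.8933, 37.8457) (0, 45.0578) (0, 0) (35.0704, 0)]
11. shoelace: 1503.2303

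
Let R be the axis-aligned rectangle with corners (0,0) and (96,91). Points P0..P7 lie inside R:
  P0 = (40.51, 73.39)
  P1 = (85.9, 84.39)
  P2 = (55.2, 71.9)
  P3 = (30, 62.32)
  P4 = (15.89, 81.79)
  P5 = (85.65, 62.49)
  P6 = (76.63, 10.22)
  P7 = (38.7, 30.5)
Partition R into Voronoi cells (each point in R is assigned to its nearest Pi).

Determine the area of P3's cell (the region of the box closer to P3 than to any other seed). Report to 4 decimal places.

1. box [0,96]×[0,91]: [(0, 0) (96, 0) (96, 91) (0, 91)]
2. ⊥bis P3·P0 via (35.255,67.855): [(0, 0) (96, 0) (96, 10.1829) (10.8768, 91) (0, 91)]  |A|=5296.2946
3. ⊥bis P3·P1 via (57.95,73.355): [(0, 0) (86.9114, 0) (75.0311, 30.091) (10.8768, 91) (0, 91)]  |A|=5052.7907
4. ⊥bis P3·P2 via (42.6,67.11): [(0, 0) (68.1125, 0) (46.305, 57.3639) (10.8768, 91) (0, 91)]  |A|=4243.405
5. ⊥bis P3·P4 via (22.945,72.055): [(0, 55.4267) (0, 0) (68.1125, 0) (46.305, 57.3639) (27.4174, 75.2961)]  |A|=3670.3376
6. ⊥bis P3·P5 via (57.825,62.405): [(0, 55.4267) (0, 0) (58.0156, 0) (57.9338, 26.7746) (46.305, 57.3639) (27.4174, 75.2961)]  |A|=3535.1683
7. ⊥bis P3·P6 via (53.315,36.27): [(0, 55.4267) (0, 0) (12.7903, 0) (54.0679, 36.9439) (46.305, 57.3639) (27.4174, 75.2961)]  |A|=2648.4303
8. ⊥bis P3·P7 via (34.35,46.41): [(0, 55.4267) (0, 37.0183) (48.9516, 50.4023) (46.305, 57.3639) (27.4174, 75.2961)]  |A|=1047.7752
9. canonical 5-gon: [(0, 55.4267) (0, 37.0183) (48.9516, 50.4023) (46.305, 57.3639) (27.4174, 75.2961)]
10. shoelace: 1047.7752

Area of P3's cell: 1047.7752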